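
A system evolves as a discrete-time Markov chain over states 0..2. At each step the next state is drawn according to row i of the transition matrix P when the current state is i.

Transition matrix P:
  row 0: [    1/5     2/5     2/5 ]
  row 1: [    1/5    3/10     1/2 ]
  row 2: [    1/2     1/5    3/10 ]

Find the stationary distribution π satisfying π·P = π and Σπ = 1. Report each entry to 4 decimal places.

π = [0.3171, 0.2927, 0.3902]

Balance equations π_j = Σ_i π_i·P[i][j]:
  π_0 = 1/5·π_0 + 1/5·π_1 + 1/2·π_2
  π_1 = 2/5·π_0 + 3/10·π_1 + 1/5·π_2
  normalize: π_0 + π_1 + π_2 = 1
Solving the linear system gives exactly π = [13/41, 12/41, 16/41].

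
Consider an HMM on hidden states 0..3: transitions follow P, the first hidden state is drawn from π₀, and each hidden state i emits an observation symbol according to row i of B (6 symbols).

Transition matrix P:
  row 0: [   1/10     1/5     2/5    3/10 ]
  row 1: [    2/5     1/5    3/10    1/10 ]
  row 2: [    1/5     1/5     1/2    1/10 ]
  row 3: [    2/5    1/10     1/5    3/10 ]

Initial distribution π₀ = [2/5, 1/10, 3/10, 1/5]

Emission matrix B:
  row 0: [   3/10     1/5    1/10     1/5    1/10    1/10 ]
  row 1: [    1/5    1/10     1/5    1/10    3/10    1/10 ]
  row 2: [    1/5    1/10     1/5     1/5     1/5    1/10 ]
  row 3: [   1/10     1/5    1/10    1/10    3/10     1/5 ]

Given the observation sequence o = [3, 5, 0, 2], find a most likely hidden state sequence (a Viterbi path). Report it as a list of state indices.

t=0: δ = [8.000e-02, 1.000e-02, 6.000e-02, 2.000e-02]  (obs o_0=3)
t=1: δ = [1.200e-03, 1.600e-03, 3.200e-03, 4.800e-03]  ψ = [2, 0, 0, 0]  (obs o_1=5)
t=2: δ = [5.760e-04, 1.280e-04, 3.200e-04, 1.440e-04]  ψ = [3, 2, 2, 3]  (obs o_2=0)
t=3: δ = [6.400e-06, 2.304e-05, 4.608e-05, 1.728e-05]  ψ = [2, 0, 0, 0]  (obs o_3=2)
backtrack: best end state = 2; path = [0, 3, 0, 2]

path = [0, 3, 0, 2]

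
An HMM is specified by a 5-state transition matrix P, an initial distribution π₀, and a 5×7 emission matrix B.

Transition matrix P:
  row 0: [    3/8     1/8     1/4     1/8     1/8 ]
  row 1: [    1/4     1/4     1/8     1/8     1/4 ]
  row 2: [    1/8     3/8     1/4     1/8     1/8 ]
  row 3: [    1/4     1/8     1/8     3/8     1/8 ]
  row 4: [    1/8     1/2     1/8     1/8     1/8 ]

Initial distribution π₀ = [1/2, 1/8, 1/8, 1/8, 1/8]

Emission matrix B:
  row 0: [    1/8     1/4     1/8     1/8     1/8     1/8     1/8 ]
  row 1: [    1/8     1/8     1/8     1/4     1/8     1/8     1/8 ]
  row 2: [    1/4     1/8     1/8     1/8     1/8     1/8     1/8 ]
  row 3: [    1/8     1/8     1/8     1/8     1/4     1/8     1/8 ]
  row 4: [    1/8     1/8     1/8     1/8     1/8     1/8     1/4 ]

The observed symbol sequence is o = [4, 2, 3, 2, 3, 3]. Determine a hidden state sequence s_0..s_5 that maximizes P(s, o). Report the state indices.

t=0: δ = [6.250e-02, 1.562e-02, 1.562e-02, 3.125e-02, 1.562e-02]  (obs o_0=4)
t=1: δ = [2.930e-03, 9.766e-04, 1.953e-03, 1.465e-03, 9.766e-04]  ψ = [0, 0, 0, 3, 0]  (obs o_1=2)
t=2: δ = [1.373e-04, 1.831e-04, 9.155e-05, 6.866e-05, 4.578e-05]  ψ = [0, 2, 0, 3, 0]  (obs o_2=3)
t=3: δ = [6.437e-06, 5.722e-06, 4.292e-06, 3.219e-06, 5.722e-06]  ψ = [0, 1, 0, 3, 1]  (obs o_3=2)
t=4: δ = [3.017e-07, 7.153e-07, 2.012e-07, 1.509e-07, 1.788e-07]  ψ = [0, 4, 0, 3, 1]  (obs o_4=3)
t=5: δ = [2.235e-08, 4.470e-08, 1.118e-08, 1.118e-08, 2.235e-08]  ψ = [1, 1, 1, 1, 1]  (obs o_5=3)
backtrack: best end state = 1; path = [0, 2, 1, 4, 1, 1]

path = [0, 2, 1, 4, 1, 1]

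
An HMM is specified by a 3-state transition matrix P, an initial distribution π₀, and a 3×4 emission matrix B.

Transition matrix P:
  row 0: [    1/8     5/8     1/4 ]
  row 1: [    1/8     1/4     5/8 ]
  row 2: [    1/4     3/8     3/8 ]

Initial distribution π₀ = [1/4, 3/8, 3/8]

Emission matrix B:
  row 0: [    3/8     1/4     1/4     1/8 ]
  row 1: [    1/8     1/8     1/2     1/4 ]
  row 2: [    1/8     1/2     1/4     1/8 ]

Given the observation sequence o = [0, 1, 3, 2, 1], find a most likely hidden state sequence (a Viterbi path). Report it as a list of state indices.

t=0: δ = [9.375e-02, 4.688e-02, 4.688e-02]  (obs o_0=0)
t=1: δ = [2.930e-03, 7.324e-03, 1.465e-02]  ψ = [0, 0, 1]  (obs o_1=1)
t=2: δ = [4.578e-04, 1.373e-03, 6.866e-04]  ψ = [2, 2, 2]  (obs o_2=3)
t=3: δ = [4.292e-05, 1.717e-04, 2.146e-04]  ψ = [1, 1, 1]  (obs o_3=2)
t=4: δ = [1.341e-05, 1.006e-05, 5.364e-05]  ψ = [2, 2, 1]  (obs o_4=1)
backtrack: best end state = 2; path = [1, 2, 1, 1, 2]

path = [1, 2, 1, 1, 2]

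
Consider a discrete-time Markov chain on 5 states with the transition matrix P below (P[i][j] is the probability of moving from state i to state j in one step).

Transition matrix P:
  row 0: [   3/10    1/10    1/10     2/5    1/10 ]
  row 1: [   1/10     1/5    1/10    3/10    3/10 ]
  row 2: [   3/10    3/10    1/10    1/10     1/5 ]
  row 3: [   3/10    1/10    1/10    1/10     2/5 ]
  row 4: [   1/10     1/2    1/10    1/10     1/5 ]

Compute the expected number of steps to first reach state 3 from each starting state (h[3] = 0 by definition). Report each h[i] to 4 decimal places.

First-step conditioning: h[3] = 0; for i ≠ 3, h[i] = 1 + Σ_k P[i][k]·h[k].
  h[0] = 1 + 3/10·h[0] + 1/10·h[1] + 1/10·h[2] + 1/10·h[4]
  h[1] = 1 + 1/10·h[0] + 1/5·h[1] + 1/10·h[2] + 3/10·h[4]
  h[2] = 1 + 3/10·h[0] + 3/10·h[1] + 1/10·h[2] + 1/5·h[4]
  h[4] = 1 + 1/10·h[0] + 1/2·h[1] + 1/10·h[2] + 1/5·h[4]
Solving the 4×4 linear system over states ≠ 3 gives exactly h = [365/109, 440/109, 505/109, 0, 520/109] (h[3] = 0 is the target).

h = [3.3486, 4.0367, 4.6330, 0.0000, 4.7706]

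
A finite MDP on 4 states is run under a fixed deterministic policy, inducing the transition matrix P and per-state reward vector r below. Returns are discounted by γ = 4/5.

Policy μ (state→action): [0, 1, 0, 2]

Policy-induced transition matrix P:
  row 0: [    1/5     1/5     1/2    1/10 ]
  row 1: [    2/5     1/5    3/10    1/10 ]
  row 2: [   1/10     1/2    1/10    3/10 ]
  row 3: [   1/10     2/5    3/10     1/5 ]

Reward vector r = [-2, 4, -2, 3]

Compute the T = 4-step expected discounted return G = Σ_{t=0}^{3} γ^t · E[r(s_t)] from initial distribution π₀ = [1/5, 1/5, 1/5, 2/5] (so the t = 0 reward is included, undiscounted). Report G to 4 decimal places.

G = 2.8904

t=0: π = [0.2000, 0.2000, 0.2000, 0.4000], E[r] = 1.2000, γ^t·E[r] = 1.200000, running G = 1.200000
t=1: π = [0.1800, 0.3400, 0.3000, 0.1800], E[r] = 0.9400, γ^t·E[r] = 0.752000, running G = 1.952000
t=2: π = [0.2200, 0.3260, 0.2760, 0.1780], E[r] = 0.8460, γ^t·E[r] = 0.541440, running G = 2.493440
t=3: π = [0.2198, 0.3184, 0.2888, 0.1730], E[r] = 0.7754, γ^t·E[r] = 0.397005, running G = 2.890445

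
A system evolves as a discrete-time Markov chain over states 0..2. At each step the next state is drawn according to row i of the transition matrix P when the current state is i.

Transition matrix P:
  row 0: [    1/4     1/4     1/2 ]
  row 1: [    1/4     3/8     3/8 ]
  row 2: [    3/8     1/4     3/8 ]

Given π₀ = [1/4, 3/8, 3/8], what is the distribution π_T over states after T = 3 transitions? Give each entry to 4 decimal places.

t=0: π = [0.2500, 0.3750, 0.3750]
t=1: π = [0.2969, 0.2969, 0.4063]
t=2: π = [0.3008, 0.2871, 0.4121]
t=3: π = [0.3015, 0.2859, 0.4126]

π = [0.3015, 0.2859, 0.4126]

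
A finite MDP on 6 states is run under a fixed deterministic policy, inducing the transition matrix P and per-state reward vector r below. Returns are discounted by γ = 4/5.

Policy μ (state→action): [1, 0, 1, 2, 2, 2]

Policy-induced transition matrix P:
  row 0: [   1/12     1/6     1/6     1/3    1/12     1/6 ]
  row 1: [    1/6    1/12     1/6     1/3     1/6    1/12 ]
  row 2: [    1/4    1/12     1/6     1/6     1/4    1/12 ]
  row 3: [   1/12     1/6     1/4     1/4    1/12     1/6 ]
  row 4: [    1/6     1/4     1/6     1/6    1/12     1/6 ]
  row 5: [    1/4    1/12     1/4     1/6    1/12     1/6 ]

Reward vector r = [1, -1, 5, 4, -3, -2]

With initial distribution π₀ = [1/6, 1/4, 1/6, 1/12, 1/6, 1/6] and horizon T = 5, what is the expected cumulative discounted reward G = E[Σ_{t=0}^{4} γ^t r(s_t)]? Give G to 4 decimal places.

t=0: π = [0.1667, 0.2500, 0.1667, 0.0833, 0.1667, 0.1667], E[r] = 0.2500, γ^t·E[r] = 0.250000, running G = 0.250000
t=1: π = [0.1736, 0.1319, 0.1875, 0.2431, 0.1319, 0.1319], E[r] = 1.2917, γ^t·E[r] = 1.033333, running G = 1.283333
t=2: π = [0.1586, 0.1400, 0.1979, 0.2378, 0.1256, 0.1400], E[r] = 1.3027, γ^t·E[r] = 0.833704, running G = 2.117037
t=3: π = [0.1618, 0.1373, 0.1982, 0.2363, 0.1280, 0.1385], E[r] = 1.2993, γ^t·E[r] = 0.665259, running G = 2.782296
t=4: π = [0.1616, 0.1378, 0.1979, 0.2362, 0.1278, 0.1387], E[r] = 1.2972, γ^t·E[r] = 0.531327, running G = 3.313623

G = 3.3136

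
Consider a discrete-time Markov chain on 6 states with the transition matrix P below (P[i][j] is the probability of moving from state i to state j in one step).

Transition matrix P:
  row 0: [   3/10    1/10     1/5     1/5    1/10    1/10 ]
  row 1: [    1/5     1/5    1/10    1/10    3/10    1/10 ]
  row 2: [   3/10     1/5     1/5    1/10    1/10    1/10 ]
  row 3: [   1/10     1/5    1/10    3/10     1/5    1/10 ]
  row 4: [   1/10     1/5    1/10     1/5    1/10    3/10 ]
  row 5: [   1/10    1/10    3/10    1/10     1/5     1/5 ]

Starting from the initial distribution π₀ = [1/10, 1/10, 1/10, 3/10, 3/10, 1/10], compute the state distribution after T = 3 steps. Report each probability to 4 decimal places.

π = [0.1846, 0.1675, 0.1637, 0.1691, 0.1656, 0.1495]

t=0: π = [0.1000, 0.1000, 0.1000, 0.3000, 0.3000, 0.1000]
t=1: π = [0.1500, 0.1800, 0.1400, 0.2000, 0.1600, 0.1700]
t=2: π = [0.1760, 0.1680, 0.1630, 0.1710, 0.1730, 0.1490]
t=3: π = [0.1846, 0.1675, 0.1637, 0.1691, 0.1656, 0.1495]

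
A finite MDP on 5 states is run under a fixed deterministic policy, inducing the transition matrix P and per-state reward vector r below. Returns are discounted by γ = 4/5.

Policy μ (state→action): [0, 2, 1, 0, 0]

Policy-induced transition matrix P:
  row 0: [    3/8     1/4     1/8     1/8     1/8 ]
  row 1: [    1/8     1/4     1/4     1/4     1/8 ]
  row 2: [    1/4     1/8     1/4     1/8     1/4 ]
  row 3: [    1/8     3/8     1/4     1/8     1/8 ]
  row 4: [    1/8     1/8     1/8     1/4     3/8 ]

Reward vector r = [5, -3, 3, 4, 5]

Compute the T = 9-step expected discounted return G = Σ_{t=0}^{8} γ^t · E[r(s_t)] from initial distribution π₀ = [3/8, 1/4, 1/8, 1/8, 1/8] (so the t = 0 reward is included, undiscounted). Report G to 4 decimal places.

G = 11.3507

t=0: π = [0.3750, 0.2500, 0.1250, 0.1250, 0.1250], E[r] = 2.6250, γ^t·E[r] = 2.625000, running G = 2.625000
t=1: π = [0.2344, 0.2344, 0.1875, 0.1719, 0.1719], E[r] = 2.5781, γ^t·E[r] = 2.062500, running G = 4.687500
t=2: π = [0.2070, 0.2266, 0.1992, 0.1758, 0.1914], E[r] = 2.6133, γ^t·E[r] = 1.672500, running G = 6.360000
t=3: π = [0.2017, 0.2231, 0.2002, 0.1772, 0.1978], E[r] = 2.6372, γ^t·E[r] = 1.350250, running G = 7.710250
t=4: π = [0.2004, 0.2224, 0.2001, 0.1776, 0.1995], E[r] = 2.6429, γ^t·E[r] = 1.082550, running G = 8.792800
t=5: π = [0.2001, 0.2223, 0.2000, 0.1777, 0.1999], E[r] = 2.6442, γ^t·E[r] = 0.866440, running G = 9.659240
t=6: π = [0.2000, 0.2222, 0.2000, 0.1778, 0.2000], E[r] = 2.6444, γ^t·E[r] = 0.693210, running G = 10.352450
t=7: π = [0.2000, 0.2222, 0.2000, 0.1778, 0.2000], E[r] = 2.6444, γ^t·E[r] = 0.554577, running G = 10.907027
t=8: π = [0.2000, 0.2222, 0.2000, 0.1778, 0.2000], E[r] = 2.6444, γ^t·E[r] = 0.443663, running G = 11.350690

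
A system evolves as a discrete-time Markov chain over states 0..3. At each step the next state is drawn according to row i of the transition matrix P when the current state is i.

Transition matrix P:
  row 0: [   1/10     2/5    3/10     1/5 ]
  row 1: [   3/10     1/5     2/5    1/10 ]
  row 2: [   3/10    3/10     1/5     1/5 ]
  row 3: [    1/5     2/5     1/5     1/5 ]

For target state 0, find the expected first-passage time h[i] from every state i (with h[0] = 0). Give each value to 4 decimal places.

First-step conditioning: h[0] = 0; for i ≠ 0, h[i] = 1 + Σ_k P[i][k]·h[k].
  h[1] = 1 + 1/5·h[1] + 2/5·h[2] + 1/10·h[3]
  h[2] = 1 + 3/10·h[1] + 1/5·h[2] + 1/5·h[3]
  h[3] = 1 + 2/5·h[1] + 1/5·h[2] + 1/5·h[3]
Solving the 3×3 linear system over states ≠ 0 gives exactly h = [0, 550/157, 555/157, 610/157] (h[0] = 0 is the target).

h = [0.0000, 3.5032, 3.5350, 3.8854]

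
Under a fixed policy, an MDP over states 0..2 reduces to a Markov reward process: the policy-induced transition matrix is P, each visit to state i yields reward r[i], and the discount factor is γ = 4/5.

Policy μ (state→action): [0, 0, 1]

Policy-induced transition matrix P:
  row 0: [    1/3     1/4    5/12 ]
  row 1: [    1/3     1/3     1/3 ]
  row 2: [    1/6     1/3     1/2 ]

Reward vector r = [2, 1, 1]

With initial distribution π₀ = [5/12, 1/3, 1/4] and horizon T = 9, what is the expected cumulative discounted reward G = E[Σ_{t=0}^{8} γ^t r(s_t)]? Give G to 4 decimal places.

G = 5.6440

t=0: π = [0.4167, 0.3333, 0.2500], E[r] = 1.4167, γ^t·E[r] = 1.416667, running G = 1.416667
t=1: π = [0.2917, 0.2986, 0.4097], E[r] = 1.2917, γ^t·E[r] = 1.033333, running G = 2.450000
t=2: π = [0.2650, 0.3090, 0.4259], E[r] = 1.2650, γ^t·E[r] = 0.809630, running G = 3.259630
t=3: π = [0.2623, 0.3112, 0.4264], E[r] = 1.2623, γ^t·E[r] = 0.646321, running G = 3.905951
t=4: π = [0.2623, 0.3115, 0.4263], E[r] = 1.2623, γ^t·E[r] = 0.517024, running G = 4.422974
t=5: π = [0.2623, 0.3115, 0.4262], E[r] = 1.2623, γ^t·E[r] = 0.413627, running G = 4.836601
t=6: π = [0.2623, 0.3115, 0.4262], E[r] = 1.2623, γ^t·E[r] = 0.330903, running G = 5.167504
t=7: π = [0.2623, 0.3115, 0.4262], E[r] = 1.2623, γ^t·E[r] = 0.264722, running G = 5.432227
t=8: π = [0.2623, 0.3115, 0.4262], E[r] = 1.2623, γ^t·E[r] = 0.211778, running G = 5.644005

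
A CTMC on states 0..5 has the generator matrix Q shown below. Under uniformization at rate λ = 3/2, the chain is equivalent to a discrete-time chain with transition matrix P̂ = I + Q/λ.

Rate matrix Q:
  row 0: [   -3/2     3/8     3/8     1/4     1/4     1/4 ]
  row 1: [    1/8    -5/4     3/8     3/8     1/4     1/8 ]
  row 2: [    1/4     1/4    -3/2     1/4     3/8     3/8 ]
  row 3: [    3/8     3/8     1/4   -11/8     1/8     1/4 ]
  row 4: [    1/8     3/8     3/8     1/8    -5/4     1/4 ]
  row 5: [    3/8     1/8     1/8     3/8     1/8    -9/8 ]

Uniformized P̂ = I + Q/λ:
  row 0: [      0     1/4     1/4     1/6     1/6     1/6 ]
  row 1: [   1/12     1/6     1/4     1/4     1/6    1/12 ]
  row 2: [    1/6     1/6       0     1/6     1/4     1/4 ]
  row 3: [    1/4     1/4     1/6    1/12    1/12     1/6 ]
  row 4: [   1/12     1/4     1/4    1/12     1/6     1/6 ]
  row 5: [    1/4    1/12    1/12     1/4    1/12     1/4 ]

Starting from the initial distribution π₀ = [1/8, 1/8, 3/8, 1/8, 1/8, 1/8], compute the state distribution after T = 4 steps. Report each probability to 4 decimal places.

π = [0.1434, 0.1906, 0.1650, 0.1706, 0.1510, 0.1794]

t=0: π = [0.1250, 0.1250, 0.3750, 0.1250, 0.1250, 0.1250]
t=1: π = [0.1458, 0.1875, 0.1250, 0.1667, 0.1771, 0.1979]
t=2: π = [0.1424, 0.1910, 0.1719, 0.1701, 0.1467, 0.1780]
t=3: π = [0.1438, 0.1901, 0.1632, 0.1710, 0.1520, 0.1799]
t=4: π = [0.1434, 0.1906, 0.1650, 0.1706, 0.1510, 0.1794]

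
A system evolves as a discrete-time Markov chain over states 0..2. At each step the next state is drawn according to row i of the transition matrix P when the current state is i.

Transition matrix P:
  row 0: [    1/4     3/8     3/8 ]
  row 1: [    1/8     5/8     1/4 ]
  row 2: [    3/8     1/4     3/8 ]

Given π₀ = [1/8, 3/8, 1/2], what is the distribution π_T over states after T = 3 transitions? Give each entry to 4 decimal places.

π = [0.2361, 0.4434, 0.3206]

t=0: π = [0.1250, 0.3750, 0.5000]
t=1: π = [0.2656, 0.4063, 0.3281]
t=2: π = [0.2402, 0.4355, 0.3242]
t=3: π = [0.2361, 0.4434, 0.3206]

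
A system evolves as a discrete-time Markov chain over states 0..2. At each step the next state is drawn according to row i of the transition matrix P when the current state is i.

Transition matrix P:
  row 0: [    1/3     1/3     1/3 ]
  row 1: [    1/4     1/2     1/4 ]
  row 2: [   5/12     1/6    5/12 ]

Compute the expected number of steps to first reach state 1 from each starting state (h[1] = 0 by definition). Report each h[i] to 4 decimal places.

h = [3.6667, 0.0000, 4.3333]

First-step conditioning: h[1] = 0; for i ≠ 1, h[i] = 1 + Σ_k P[i][k]·h[k].
  h[0] = 1 + 1/3·h[0] + 1/3·h[2]
  h[2] = 1 + 5/12·h[0] + 5/12·h[2]
Solving the 2×2 linear system over states ≠ 1 gives exactly h = [11/3, 0, 13/3] (h[1] = 0 is the target).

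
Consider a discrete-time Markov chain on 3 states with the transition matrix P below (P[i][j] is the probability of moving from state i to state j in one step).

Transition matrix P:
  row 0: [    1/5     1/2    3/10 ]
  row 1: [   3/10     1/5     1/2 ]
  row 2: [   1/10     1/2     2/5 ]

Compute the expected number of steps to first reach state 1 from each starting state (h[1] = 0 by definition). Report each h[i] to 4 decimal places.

h = [2.0000, 0.0000, 2.0000]

First-step conditioning: h[1] = 0; for i ≠ 1, h[i] = 1 + Σ_k P[i][k]·h[k].
  h[0] = 1 + 1/5·h[0] + 3/10·h[2]
  h[2] = 1 + 1/10·h[0] + 2/5·h[2]
Solving the 2×2 linear system over states ≠ 1 gives exactly h = [2, 0, 2] (h[1] = 0 is the target).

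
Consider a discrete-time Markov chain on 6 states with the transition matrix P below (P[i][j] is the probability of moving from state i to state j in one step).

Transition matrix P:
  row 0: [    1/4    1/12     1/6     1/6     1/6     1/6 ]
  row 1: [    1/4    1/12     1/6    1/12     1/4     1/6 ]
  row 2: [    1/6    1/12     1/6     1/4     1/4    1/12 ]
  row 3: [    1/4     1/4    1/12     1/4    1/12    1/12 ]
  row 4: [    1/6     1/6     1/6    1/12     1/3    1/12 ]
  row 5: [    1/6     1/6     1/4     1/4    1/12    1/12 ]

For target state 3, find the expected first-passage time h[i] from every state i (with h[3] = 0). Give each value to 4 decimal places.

h = [6.0841, 6.6508, 5.6793, 0.0000, 6.8002, 5.5734]

First-step conditioning: h[3] = 0; for i ≠ 3, h[i] = 1 + Σ_k P[i][k]·h[k].
  h[0] = 1 + 1/4·h[0] + 1/12·h[1] + 1/6·h[2] + 1/6·h[4] + 1/6·h[5]
  h[1] = 1 + 1/4·h[0] + 1/12·h[1] + 1/6·h[2] + 1/4·h[4] + 1/6·h[5]
  h[2] = 1 + 1/6·h[0] + 1/12·h[1] + 1/6·h[2] + 1/4·h[4] + 1/12·h[5]
  h[4] = 1 + 1/6·h[0] + 1/6·h[1] + 1/6·h[2] + 1/3·h[4] + 1/12·h[5]
  h[5] = 1 + 1/6·h[0] + 1/6·h[1] + 1/4·h[2] + 1/12·h[4] + 1/12·h[5]
Solving the 5×5 linear system over states ≠ 3 gives exactly h = [11724/1927, 12816/1927, 10944/1927, 0, 13104/1927, 10740/1927] (h[3] = 0 is the target).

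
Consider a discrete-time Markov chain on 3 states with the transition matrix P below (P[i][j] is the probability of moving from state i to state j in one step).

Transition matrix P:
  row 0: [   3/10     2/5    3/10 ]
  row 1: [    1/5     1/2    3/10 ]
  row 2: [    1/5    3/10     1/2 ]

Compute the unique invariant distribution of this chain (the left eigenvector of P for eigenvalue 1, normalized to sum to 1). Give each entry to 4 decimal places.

π = [0.2222, 0.4028, 0.3750]

Balance equations π_j = Σ_i π_i·P[i][j]:
  π_0 = 3/10·π_0 + 1/5·π_1 + 1/5·π_2
  π_1 = 2/5·π_0 + 1/2·π_1 + 3/10·π_2
  normalize: π_0 + π_1 + π_2 = 1
Solving the linear system gives exactly π = [2/9, 29/72, 3/8].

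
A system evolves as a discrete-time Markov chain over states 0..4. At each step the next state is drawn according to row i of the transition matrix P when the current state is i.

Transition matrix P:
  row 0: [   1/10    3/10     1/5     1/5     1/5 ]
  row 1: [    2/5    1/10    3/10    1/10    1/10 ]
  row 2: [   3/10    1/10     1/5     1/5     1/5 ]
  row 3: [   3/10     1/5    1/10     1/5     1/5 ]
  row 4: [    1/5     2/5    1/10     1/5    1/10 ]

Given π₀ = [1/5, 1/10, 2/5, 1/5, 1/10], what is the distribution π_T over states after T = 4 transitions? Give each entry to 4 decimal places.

t=0: π = [0.2000, 0.1000, 0.4000, 0.2000, 0.1000]
t=1: π = [0.2600, 0.1900, 0.1800, 0.1900, 0.1800]
t=2: π = [0.2490, 0.2250, 0.1820, 0.1810, 0.1630]
t=3: π = [0.2564, 0.2168, 0.1881, 0.1775, 0.1612]
t=4: π = [0.2543, 0.2174, 0.1878, 0.1783, 0.1622]

π = [0.2543, 0.2174, 0.1878, 0.1783, 0.1622]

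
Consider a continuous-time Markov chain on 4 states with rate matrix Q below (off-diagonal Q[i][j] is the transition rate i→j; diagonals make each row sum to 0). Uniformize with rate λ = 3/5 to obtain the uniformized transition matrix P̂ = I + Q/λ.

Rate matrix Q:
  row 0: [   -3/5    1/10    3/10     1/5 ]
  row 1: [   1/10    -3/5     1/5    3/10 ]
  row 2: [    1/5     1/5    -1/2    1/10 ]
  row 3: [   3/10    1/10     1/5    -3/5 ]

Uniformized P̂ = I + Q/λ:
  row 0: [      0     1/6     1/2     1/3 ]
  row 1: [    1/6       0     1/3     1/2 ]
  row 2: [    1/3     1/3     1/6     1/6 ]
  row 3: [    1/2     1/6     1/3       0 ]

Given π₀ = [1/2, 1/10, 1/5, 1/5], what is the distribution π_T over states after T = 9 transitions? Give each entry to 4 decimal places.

t=0: π = [0.5000, 0.1000, 0.2000, 0.2000]
t=1: π = [0.1833, 0.1833, 0.3833, 0.2500]
t=2: π = [0.2833, 0.2000, 0.3000, 0.2167]
t=3: π = [0.2417, 0.1833, 0.3306, 0.2444]
t=4: π = [0.2630, 0.1912, 0.3185, 0.2273]
t=5: π = [0.2517, 0.1879, 0.3241, 0.2363]
t=6: π = [0.2575, 0.1894, 0.3213, 0.2319]
t=7: π = [0.2546, 0.1887, 0.3227, 0.2341]
t=8: π = [0.2560, 0.1890, 0.3220, 0.2330]
t=9: π = [0.2553, 0.1888, 0.3223, 0.2335]

π = [0.2553, 0.1888, 0.3223, 0.2335]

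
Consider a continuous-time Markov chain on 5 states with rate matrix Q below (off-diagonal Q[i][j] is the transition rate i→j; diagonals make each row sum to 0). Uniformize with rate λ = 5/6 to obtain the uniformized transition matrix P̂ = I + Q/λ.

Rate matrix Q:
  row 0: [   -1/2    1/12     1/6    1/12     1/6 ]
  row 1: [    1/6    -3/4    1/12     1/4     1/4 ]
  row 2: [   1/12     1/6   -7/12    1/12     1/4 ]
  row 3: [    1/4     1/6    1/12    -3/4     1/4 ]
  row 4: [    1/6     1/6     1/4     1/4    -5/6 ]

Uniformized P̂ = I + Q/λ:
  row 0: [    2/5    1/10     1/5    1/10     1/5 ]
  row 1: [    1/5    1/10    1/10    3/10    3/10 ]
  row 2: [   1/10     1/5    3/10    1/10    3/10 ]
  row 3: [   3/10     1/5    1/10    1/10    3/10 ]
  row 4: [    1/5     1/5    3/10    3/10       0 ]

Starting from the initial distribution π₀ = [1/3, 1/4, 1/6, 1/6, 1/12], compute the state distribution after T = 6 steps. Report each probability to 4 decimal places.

π = [0.2457, 0.1595, 0.2087, 0.1743, 0.2118]

t=0: π = [0.3333, 0.2500, 0.1667, 0.1667, 0.0833]
t=1: π = [0.2667, 0.1417, 0.1833, 0.1667, 0.2417]
t=2: π = [0.2517, 0.1592, 0.2117, 0.1767, 0.2008]
t=3: π = [0.2468, 0.1589, 0.2077, 0.1720, 0.2146]
t=4: π = [0.2458, 0.1594, 0.2091, 0.1747, 0.2109]
t=5: π = [0.2457, 0.1595, 0.2086, 0.1741, 0.2121]
t=6: π = [0.2457, 0.1595, 0.2087, 0.1743, 0.2118]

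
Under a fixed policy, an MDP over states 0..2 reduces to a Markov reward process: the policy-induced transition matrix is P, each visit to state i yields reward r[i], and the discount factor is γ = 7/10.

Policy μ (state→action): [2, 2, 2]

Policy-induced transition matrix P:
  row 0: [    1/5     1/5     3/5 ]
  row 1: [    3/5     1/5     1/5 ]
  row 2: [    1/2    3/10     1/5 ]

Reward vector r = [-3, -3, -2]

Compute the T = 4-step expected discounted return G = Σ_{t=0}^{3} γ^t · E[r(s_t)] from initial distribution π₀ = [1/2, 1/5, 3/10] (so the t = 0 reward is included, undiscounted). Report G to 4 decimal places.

G = -6.7234

t=0: π = [0.5000, 0.2000, 0.3000], E[r] = -2.7000, γ^t·E[r] = -2.700000, running G = -2.700000
t=1: π = [0.3700, 0.2300, 0.4000], E[r] = -2.6000, γ^t·E[r] = -1.820000, running G = -4.520000
t=2: π = [0.4120, 0.2400, 0.3480], E[r] = -2.6520, γ^t·E[r] = -1.299480, running G = -5.819480
t=3: π = [0.4004, 0.2348, 0.3648], E[r] = -2.6352, γ^t·E[r] = -0.903874, running G = -6.723354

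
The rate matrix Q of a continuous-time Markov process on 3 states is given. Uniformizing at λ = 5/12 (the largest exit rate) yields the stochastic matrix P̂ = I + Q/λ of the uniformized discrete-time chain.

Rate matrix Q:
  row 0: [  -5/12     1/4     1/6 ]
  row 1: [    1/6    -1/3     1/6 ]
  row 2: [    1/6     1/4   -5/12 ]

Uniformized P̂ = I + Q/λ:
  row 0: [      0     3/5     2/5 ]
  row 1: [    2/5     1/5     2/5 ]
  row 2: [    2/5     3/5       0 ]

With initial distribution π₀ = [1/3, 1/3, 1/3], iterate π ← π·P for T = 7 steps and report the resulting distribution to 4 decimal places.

t=0: π = [0.3333, 0.3333, 0.3333]
t=1: π = [0.2667, 0.4667, 0.2667]
t=2: π = [0.2933, 0.4133, 0.2933]
t=3: π = [0.2827, 0.4347, 0.2827]
t=4: π = [0.2869, 0.4261, 0.2869]
t=5: π = [0.2852, 0.4295, 0.2852]
t=6: π = [0.2859, 0.4282, 0.2859]
t=7: π = [0.2856, 0.4287, 0.2856]

π = [0.2856, 0.4287, 0.2856]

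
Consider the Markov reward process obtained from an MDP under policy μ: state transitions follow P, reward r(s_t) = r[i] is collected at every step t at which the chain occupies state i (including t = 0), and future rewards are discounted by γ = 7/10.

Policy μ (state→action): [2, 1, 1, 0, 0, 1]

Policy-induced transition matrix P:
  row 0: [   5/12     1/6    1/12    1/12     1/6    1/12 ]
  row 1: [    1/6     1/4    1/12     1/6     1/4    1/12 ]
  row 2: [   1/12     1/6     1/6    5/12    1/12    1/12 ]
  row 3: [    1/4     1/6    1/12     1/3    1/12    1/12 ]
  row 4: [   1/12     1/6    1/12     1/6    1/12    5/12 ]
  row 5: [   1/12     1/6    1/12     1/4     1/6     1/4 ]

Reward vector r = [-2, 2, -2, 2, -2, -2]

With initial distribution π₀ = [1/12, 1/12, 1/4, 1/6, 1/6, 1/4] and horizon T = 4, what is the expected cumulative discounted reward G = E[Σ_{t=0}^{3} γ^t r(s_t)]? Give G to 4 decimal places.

G = -1.4342

t=0: π = [0.0833, 0.0833, 0.2500, 0.1667, 0.1667, 0.2500], E[r] = -1.0000, γ^t·E[r] = -1.000000, running G = -1.000000
t=1: π = [0.1458, 0.1736, 0.1042, 0.2708, 0.1250, 0.1806], E[r] = -0.2222, γ^t·E[r] = -0.155556, running G = -1.155556
t=2: π = [0.1916, 0.1811, 0.0920, 0.2407, 0.1395, 0.1551], E[r] = -0.3125, γ^t·E[r] = -0.153125, running G = -1.308681
t=3: π = [0.2024, 0.1818, 0.0910, 0.2268, 0.1424, 0.1557], E[r] = -0.3659, γ^t·E[r] = -0.125515, running G = -1.434196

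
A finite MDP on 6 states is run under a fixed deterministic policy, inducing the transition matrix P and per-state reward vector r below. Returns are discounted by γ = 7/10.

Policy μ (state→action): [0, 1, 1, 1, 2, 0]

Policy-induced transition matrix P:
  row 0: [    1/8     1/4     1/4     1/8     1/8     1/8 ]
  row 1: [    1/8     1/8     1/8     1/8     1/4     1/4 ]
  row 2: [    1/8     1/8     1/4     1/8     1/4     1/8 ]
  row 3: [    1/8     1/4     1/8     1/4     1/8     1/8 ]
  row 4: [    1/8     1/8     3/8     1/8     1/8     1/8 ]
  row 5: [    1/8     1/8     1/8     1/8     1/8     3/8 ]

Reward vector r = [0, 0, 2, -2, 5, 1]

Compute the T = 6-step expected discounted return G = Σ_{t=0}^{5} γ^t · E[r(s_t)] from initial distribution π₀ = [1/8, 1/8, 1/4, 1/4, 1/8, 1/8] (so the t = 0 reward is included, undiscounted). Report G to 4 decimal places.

t=0: π = [0.1250, 0.1250, 0.2500, 0.2500, 0.1250, 0.1250], E[r] = 0.7500, γ^t·E[r] = 0.750000, running G = 0.750000
t=1: π = [0.1250, 0.1719, 0.2031, 0.1563, 0.1719, 0.1719], E[r] = 1.1250, γ^t·E[r] = 0.787500, running G = 1.537500
t=2: π = [0.1250, 0.1602, 0.2090, 0.1445, 0.1719, 0.1895], E[r] = 1.1777, γ^t·E[r] = 0.577090, running G = 2.114590
t=3: π = [0.1250, 0.1587, 0.2097, 0.1431, 0.1711, 0.1924], E[r] = 1.1814, γ^t·E[r] = 0.405219, running G = 2.519809
t=4: π = [0.1250, 0.1585, 0.2096, 0.1429, 0.1711, 0.1929], E[r] = 1.1817, γ^t·E[r] = 0.283719, running G = 2.803528
t=5: π = [0.1250, 0.1585, 0.2096, 0.1429, 0.1710, 0.1930], E[r] = 1.1816, γ^t·E[r] = 0.198590, running G = 3.002118

G = 3.0021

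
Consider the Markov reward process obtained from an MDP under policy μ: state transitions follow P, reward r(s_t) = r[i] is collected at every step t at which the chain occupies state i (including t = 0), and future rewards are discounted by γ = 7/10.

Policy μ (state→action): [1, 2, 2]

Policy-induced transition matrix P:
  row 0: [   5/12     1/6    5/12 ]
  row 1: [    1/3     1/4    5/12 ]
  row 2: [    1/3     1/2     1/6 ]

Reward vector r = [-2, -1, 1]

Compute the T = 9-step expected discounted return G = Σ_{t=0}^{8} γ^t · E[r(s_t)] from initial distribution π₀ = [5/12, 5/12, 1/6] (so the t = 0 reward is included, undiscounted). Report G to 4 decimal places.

G = -2.5695

t=0: π = [0.4167, 0.4167, 0.1667], E[r] = -1.0833, γ^t·E[r] = -1.083333, running G = -1.083333
t=1: π = [0.3681, 0.2569, 0.3750], E[r] = -0.6181, γ^t·E[r] = -0.432639, running G = -1.515972
t=2: π = [0.3640, 0.3131, 0.3229], E[r] = -0.7182, γ^t·E[r] = -0.351904, running G = -1.867876
t=3: π = [0.3637, 0.3004, 0.3359], E[r] = -0.6918, γ^t·E[r] = -0.237285, running G = -2.105161
t=4: π = [0.3636, 0.3037, 0.3327], E[r] = -0.6983, γ^t·E[r] = -0.167656, running G = -2.272816
t=5: π = [0.3636, 0.3029, 0.3335], E[r] = -0.6966, γ^t·E[r] = -0.117085, running G = -2.389902
t=6: π = [0.3636, 0.3031, 0.3333], E[r] = -0.6971, γ^t·E[r] = -0.082007, running G = -2.471909
t=7: π = [0.3636, 0.3030, 0.3333], E[r] = -0.6969, γ^t·E[r] = -0.057397, running G = -2.529306
t=8: π = [0.3636, 0.3030, 0.3333], E[r] = -0.6970, γ^t·E[r] = -0.040179, running G = -2.569485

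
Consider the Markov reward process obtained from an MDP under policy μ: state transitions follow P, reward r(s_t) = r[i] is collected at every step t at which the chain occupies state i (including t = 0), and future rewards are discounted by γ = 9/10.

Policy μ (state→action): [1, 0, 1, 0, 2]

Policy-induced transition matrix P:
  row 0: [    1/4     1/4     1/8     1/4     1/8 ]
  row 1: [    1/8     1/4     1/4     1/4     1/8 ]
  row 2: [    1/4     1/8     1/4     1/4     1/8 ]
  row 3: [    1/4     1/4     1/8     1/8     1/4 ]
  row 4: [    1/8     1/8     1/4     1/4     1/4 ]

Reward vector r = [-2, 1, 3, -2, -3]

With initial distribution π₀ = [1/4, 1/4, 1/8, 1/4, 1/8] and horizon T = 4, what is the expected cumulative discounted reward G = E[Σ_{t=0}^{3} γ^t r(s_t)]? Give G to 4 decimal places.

t=0: π = [0.2500, 0.2500, 0.1250, 0.2500, 0.1250], E[r] = -0.7500, γ^t·E[r] = -0.750000, running G = -0.750000
t=1: π = [0.2031, 0.2188, 0.1875, 0.2188, 0.1719], E[r] = -0.5781, γ^t·E[r] = -0.520313, running G = -1.270313
t=2: π = [0.2012, 0.2051, 0.1973, 0.2227, 0.1738], E[r] = -0.5723, γ^t·E[r] = -0.463535, running G = -1.733848
t=3: π = [0.2026, 0.2036, 0.1970, 0.2222, 0.1746], E[r] = -0.5786, γ^t·E[r] = -0.421809, running G = -2.155657

G = -2.1557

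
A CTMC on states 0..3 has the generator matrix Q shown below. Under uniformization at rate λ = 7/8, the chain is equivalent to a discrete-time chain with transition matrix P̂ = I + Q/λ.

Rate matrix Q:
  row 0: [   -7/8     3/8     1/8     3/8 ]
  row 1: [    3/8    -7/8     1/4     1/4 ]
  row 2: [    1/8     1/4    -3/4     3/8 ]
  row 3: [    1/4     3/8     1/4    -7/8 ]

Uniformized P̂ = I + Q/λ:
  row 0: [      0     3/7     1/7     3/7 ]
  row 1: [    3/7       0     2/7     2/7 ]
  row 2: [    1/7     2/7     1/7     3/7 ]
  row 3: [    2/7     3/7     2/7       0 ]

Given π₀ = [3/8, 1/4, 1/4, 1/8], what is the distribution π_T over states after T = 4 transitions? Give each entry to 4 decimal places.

t=0: π = [0.3750, 0.2500, 0.2500, 0.1250]
t=1: π = [0.1786, 0.2857, 0.1964, 0.3393]
t=2: π = [0.2474, 0.2781, 0.2321, 0.2423]
t=3: π = [0.2216, 0.2762, 0.2172, 0.2850]
t=4: π = [0.2308, 0.2792, 0.2230, 0.2670]

π = [0.2308, 0.2792, 0.2230, 0.2670]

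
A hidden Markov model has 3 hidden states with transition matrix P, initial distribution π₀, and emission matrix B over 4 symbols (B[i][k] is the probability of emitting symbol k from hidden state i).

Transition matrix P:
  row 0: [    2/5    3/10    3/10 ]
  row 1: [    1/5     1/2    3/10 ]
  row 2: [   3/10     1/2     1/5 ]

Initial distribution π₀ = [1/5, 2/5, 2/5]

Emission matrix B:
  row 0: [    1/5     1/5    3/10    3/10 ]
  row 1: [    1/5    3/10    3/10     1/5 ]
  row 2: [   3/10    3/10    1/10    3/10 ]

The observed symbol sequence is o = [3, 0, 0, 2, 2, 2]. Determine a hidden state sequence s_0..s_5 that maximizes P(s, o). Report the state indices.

t=0: δ = [6.000e-02, 8.000e-02, 1.200e-01]  (obs o_0=3)
t=1: δ = [7.200e-03, 1.200e-02, 7.200e-03]  ψ = [2, 2, 1]  (obs o_1=0)
t=2: δ = [5.760e-04, 1.200e-03, 1.080e-03]  ψ = [0, 1, 1]  (obs o_2=0)
t=3: δ = [9.720e-05, 1.800e-04, 3.600e-05]  ψ = [2, 1, 1]  (obs o_3=2)
t=4: δ = [1.166e-05, 2.700e-05, 5.400e-06]  ψ = [0, 1, 1]  (obs o_4=2)
t=5: δ = [1.620e-06, 4.050e-06, 8.100e-07]  ψ = [1, 1, 1]  (obs o_5=2)
backtrack: best end state = 1; path = [2, 1, 1, 1, 1, 1]

path = [2, 1, 1, 1, 1, 1]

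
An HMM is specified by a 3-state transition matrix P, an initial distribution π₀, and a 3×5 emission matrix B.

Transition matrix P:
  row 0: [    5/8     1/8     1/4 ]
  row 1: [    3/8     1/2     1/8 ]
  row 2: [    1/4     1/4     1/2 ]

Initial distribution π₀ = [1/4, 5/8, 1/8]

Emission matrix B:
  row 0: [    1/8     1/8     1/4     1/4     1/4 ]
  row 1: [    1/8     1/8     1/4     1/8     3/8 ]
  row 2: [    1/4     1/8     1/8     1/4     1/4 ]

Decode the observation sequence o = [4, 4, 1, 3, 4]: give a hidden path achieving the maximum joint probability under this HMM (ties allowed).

path = [1, 1, 0, 0, 0]

t=0: δ = [6.250e-02, 2.344e-01, 3.125e-02]  (obs o_0=4)
t=1: δ = [2.197e-02, 4.395e-02, 7.324e-03]  ψ = [1, 1, 1]  (obs o_1=4)
t=2: δ = [2.060e-03, 2.747e-03, 6.866e-04]  ψ = [1, 1, 0]  (obs o_2=1)
t=3: δ = [3.219e-04, 1.717e-04, 1.287e-04]  ψ = [0, 1, 0]  (obs o_3=3)
t=4: δ = [5.029e-05, 3.219e-05, 2.012e-05]  ψ = [0, 1, 0]  (obs o_4=4)
backtrack: best end state = 0; path = [1, 1, 0, 0, 0]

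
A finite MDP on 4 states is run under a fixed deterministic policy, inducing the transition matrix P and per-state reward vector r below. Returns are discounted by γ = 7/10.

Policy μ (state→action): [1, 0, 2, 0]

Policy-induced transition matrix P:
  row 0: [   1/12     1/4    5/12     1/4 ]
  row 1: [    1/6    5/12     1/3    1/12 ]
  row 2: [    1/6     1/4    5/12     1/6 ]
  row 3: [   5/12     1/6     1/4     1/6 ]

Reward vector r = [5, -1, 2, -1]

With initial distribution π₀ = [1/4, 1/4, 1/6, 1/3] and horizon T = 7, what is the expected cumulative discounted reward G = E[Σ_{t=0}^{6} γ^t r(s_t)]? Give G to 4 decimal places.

t=0: π = [0.2500, 0.2500, 0.1667, 0.3333], E[r] = 1.0000, γ^t·E[r] = 1.000000, running G = 1.000000
t=1: π = [0.2292, 0.2639, 0.3403, 0.1667], E[r] = 1.3958, γ^t·E[r] = 0.977083, running G = 1.977083
t=2: π = [0.1892, 0.2801, 0.3669, 0.1638], E[r] = 1.2361, γ^t·E[r] = 0.605694, running G = 2.582778
t=3: π = [0.1918, 0.2830, 0.3660, 0.1591], E[r] = 1.2491, γ^t·E[r] = 0.428452, running G = 3.011230
t=4: π = [0.1905, 0.2839, 0.3666, 0.1591], E[r] = 1.2424, γ^t·E[r] = 0.298304, running G = 3.309534
t=5: π = [0.1906, 0.2841, 0.3665, 0.1589], E[r] = 1.2429, γ^t·E[r] = 0.208888, running G = 3.518422
t=6: π = [0.1905, 0.2841, 0.3665, 0.1589], E[r] = 1.2426, γ^t·E[r] = 0.146188, running G = 3.664610

G = 3.6646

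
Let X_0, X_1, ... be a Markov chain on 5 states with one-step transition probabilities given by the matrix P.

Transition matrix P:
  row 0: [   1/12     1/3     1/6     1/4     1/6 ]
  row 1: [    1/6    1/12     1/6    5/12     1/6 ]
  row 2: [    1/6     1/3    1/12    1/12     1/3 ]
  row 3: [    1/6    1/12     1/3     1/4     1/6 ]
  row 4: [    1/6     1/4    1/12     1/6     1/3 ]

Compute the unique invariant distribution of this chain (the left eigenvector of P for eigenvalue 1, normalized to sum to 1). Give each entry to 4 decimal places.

π = [0.1538, 0.2039, 0.1721, 0.2358, 0.2344]

Balance equations π_j = Σ_i π_i·P[i][j]:
  π_0 = 1/12·π_0 + 1/6·π_1 + 1/6·π_2 + 1/6·π_3 + 1/6·π_4
  π_1 = 1/3·π_0 + 1/12·π_1 + 1/3·π_2 + 1/12·π_3 + 1/4·π_4
  π_2 = 1/6·π_0 + 1/6·π_1 + 1/12·π_2 + 1/3·π_3 + 1/12·π_4
  π_3 = 1/4·π_0 + 5/12·π_1 + 1/12·π_2 + 1/4·π_3 + 1/6·π_4
  normalize: π_0 + π_1 + π_2 + π_3 + π_4 = 1
Solving the linear system gives exactly π = [2/13, 2571/12610, 217/1261, 2973/12610, 1478/6305].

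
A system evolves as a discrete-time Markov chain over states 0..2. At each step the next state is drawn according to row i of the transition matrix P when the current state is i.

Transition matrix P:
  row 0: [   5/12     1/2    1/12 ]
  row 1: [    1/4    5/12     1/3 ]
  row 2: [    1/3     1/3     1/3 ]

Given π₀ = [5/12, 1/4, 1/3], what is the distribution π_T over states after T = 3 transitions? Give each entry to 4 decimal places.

t=0: π = [0.4167, 0.2500, 0.3333]
t=1: π = [0.3472, 0.4236, 0.2292]
t=2: π = [0.3270, 0.4265, 0.2465]
t=3: π = [0.3250, 0.4234, 0.2516]

π = [0.3250, 0.4234, 0.2516]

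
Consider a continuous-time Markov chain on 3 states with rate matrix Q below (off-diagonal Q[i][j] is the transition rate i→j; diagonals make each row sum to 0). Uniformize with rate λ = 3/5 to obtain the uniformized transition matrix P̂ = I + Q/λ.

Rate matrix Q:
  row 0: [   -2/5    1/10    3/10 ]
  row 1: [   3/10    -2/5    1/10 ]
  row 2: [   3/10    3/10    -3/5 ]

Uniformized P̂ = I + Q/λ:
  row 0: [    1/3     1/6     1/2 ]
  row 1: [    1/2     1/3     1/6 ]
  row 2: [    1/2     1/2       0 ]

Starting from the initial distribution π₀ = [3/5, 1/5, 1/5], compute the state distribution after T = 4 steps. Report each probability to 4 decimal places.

π = [0.4287, 0.3071, 0.2642]

t=0: π = [0.6000, 0.2000, 0.2000]
t=1: π = [0.4000, 0.2667, 0.3333]
t=2: π = [0.4333, 0.3222, 0.2444]
t=3: π = [0.4278, 0.3019, 0.2704]
t=4: π = [0.4287, 0.3071, 0.2642]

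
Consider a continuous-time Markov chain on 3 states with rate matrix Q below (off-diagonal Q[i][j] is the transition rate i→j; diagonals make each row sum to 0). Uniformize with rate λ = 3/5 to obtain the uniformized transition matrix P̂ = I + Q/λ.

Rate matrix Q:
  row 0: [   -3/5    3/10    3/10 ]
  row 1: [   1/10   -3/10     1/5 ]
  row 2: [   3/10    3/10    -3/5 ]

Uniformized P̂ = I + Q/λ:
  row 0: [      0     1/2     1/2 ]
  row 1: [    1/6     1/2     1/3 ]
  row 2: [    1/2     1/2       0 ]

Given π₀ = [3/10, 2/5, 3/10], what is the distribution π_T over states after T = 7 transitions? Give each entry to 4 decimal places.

t=0: π = [0.3000, 0.4000, 0.3000]
t=1: π = [0.2167, 0.5000, 0.2833]
t=2: π = [0.2250, 0.5000, 0.2750]
t=3: π = [0.2208, 0.5000, 0.2792]
t=4: π = [0.2229, 0.5000, 0.2771]
t=5: π = [0.2219, 0.5000, 0.2781]
t=6: π = [0.2224, 0.5000, 0.2776]
t=7: π = [0.2221, 0.5000, 0.2779]

π = [0.2221, 0.5000, 0.2779]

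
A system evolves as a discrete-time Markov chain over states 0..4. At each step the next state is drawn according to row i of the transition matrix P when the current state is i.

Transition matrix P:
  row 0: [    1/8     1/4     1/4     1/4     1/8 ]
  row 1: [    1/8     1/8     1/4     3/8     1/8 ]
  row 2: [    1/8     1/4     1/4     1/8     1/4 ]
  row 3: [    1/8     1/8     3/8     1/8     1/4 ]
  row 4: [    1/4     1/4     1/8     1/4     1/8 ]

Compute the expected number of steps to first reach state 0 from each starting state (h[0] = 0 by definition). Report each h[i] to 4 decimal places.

h = [0.0000, 6.7469, 6.6667, 6.6566, 5.9248]

First-step conditioning: h[0] = 0; for i ≠ 0, h[i] = 1 + Σ_k P[i][k]·h[k].
  h[1] = 1 + 1/8·h[1] + 1/4·h[2] + 3/8·h[3] + 1/8·h[4]
  h[2] = 1 + 1/4·h[1] + 1/4·h[2] + 1/8·h[3] + 1/4·h[4]
  h[3] = 1 + 1/8·h[1] + 3/8·h[2] + 1/8·h[3] + 1/4·h[4]
  h[4] = 1 + 1/4·h[1] + 1/8·h[2] + 1/4·h[3] + 1/8·h[4]
Solving the 4×4 linear system over states ≠ 0 gives exactly h = [0, 2692/399, 20/3, 2656/399, 788/133] (h[0] = 0 is the target).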